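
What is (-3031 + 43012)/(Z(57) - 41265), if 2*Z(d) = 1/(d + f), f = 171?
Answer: -18231336/18816839 ≈ -0.96888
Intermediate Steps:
Z(d) = 1/(2*(171 + d)) (Z(d) = 1/(2*(d + 171)) = 1/(2*(171 + d)))
(-3031 + 43012)/(Z(57) - 41265) = (-3031 + 43012)/(1/(2*(171 + 57)) - 41265) = 39981/((1/2)/228 - 41265) = 39981/((1/2)*(1/228) - 41265) = 39981/(1/456 - 41265) = 39981/(-18816839/456) = 39981*(-456/18816839) = -18231336/18816839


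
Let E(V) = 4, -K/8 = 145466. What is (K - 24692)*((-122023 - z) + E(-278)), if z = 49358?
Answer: 203667854340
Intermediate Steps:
K = -1163728 (K = -8*145466 = -1163728)
(K - 24692)*((-122023 - z) + E(-278)) = (-1163728 - 24692)*((-122023 - 1*49358) + 4) = -1188420*((-122023 - 49358) + 4) = -1188420*(-171381 + 4) = -1188420*(-171377) = 203667854340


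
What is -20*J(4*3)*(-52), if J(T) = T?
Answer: 12480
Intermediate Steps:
-20*J(4*3)*(-52) = -80*3*(-52) = -20*12*(-52) = -240*(-52) = 12480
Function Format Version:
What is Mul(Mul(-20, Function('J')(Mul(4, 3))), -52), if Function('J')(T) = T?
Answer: 12480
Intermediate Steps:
Mul(Mul(-20, Function('J')(Mul(4, 3))), -52) = Mul(Mul(-20, Mul(4, 3)), -52) = Mul(Mul(-20, 12), -52) = Mul(-240, -52) = 12480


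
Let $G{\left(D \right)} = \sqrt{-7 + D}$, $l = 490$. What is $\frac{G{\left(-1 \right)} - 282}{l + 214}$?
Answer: $- \frac{141}{352} + \frac{i \sqrt{2}}{352} \approx -0.40057 + 0.0040177 i$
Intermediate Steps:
$\frac{G{\left(-1 \right)} - 282}{l + 214} = \frac{\sqrt{-7 - 1} - 282}{490 + 214} = \frac{\sqrt{-8} - 282}{704} = \left(2 i \sqrt{2} - 282\right) \frac{1}{704} = \left(-282 + 2 i \sqrt{2}\right) \frac{1}{704} = - \frac{141}{352} + \frac{i \sqrt{2}}{352}$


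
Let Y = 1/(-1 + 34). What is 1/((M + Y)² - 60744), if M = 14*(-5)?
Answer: -1089/60818735 ≈ -1.7906e-5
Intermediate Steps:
M = -70
Y = 1/33 ≈ 0.030303
1/((M + Y)² - 60744) = 1/((-70 + 1/33)² - 60744) = 1/((-2309/33)² - 60744) = 1/(5331481/1089 - 60744) = 1/(-60818735/1089) = -1089/60818735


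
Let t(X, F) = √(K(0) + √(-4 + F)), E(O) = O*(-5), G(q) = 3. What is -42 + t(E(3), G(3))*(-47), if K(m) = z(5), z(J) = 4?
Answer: -42 - 47*√(4 + I) ≈ -136.72 - 11.661*I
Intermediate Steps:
E(O) = -5*O
K(m) = 4
t(X, F) = √(4 + √(-4 + F))
-42 + t(E(3), G(3))*(-47) = -42 + √(4 + √(-4 + 3))*(-47) = -42 + √(4 + √(-1))*(-47) = -42 + √(4 + I)*(-47) = -42 - 47*√(4 + I)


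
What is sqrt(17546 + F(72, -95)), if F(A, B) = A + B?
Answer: 3*sqrt(1947) ≈ 132.37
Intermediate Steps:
sqrt(17546 + F(72, -95)) = sqrt(17546 + (72 - 95)) = sqrt(17546 - 23) = sqrt(17523) = 3*sqrt(1947)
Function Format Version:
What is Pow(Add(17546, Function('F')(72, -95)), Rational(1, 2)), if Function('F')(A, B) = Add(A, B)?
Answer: Mul(3, Pow(1947, Rational(1, 2))) ≈ 132.37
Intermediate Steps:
Pow(Add(17546, Function('F')(72, -95)), Rational(1, 2)) = Pow(Add(17546, Add(72, -95)), Rational(1, 2)) = Pow(Add(17546, -23), Rational(1, 2)) = Pow(17523, Rational(1, 2)) = Mul(3, Pow(1947, Rational(1, 2)))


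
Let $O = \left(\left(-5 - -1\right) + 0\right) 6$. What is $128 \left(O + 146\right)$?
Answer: $15616$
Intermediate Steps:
$O = -24$ ($O = \left(\left(-5 + 1\right) + 0\right) 6 = \left(-4 + 0\right) 6 = \left(-4\right) 6 = -24$)
$128 \left(O + 146\right) = 128 \left(-24 + 146\right) = 128 \cdot 122 = 15616$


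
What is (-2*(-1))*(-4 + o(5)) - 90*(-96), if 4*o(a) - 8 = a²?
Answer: 17297/2 ≈ 8648.5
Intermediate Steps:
o(a) = 2 + a²/4
(-2*(-1))*(-4 + o(5)) - 90*(-96) = (-2*(-1))*(-4 + (2 + (¼)*5²)) - 90*(-96) = 2*(-4 + (2 + (¼)*25)) + 8640 = 2*(-4 + (2 + 25/4)) + 8640 = 2*(-4 + 33/4) + 8640 = 2*(17/4) + 8640 = 17/2 + 8640 = 17297/2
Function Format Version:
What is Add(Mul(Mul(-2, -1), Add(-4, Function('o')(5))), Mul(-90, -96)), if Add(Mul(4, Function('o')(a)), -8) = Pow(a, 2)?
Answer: Rational(17297, 2) ≈ 8648.5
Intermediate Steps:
Function('o')(a) = Add(2, Mul(Rational(1, 4), Pow(a, 2)))
Add(Mul(Mul(-2, -1), Add(-4, Function('o')(5))), Mul(-90, -96)) = Add(Mul(Mul(-2, -1), Add(-4, Add(2, Mul(Rational(1, 4), Pow(5, 2))))), Mul(-90, -96)) = Add(Mul(2, Add(-4, Add(2, Mul(Rational(1, 4), 25)))), 8640) = Add(Mul(2, Add(-4, Add(2, Rational(25, 4)))), 8640) = Add(Mul(2, Add(-4, Rational(33, 4))), 8640) = Add(Mul(2, Rational(17, 4)), 8640) = Add(Rational(17, 2), 8640) = Rational(17297, 2)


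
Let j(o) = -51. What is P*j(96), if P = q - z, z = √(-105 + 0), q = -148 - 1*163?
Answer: 15861 + 51*I*√105 ≈ 15861.0 + 522.59*I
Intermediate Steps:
q = -311 (q = -148 - 163 = -311)
z = I*√105 (z = √(-105) = I*√105 ≈ 10.247*I)
P = -311 - I*√105 ≈ -311.0 - 10.247*I
P*j(96) = (-311 - I*√105)*(-51) = 15861 + 51*I*√105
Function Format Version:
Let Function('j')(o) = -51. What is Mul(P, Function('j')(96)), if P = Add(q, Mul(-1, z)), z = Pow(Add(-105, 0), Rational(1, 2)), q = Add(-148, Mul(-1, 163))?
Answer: Add(15861, Mul(51, I, Pow(105, Rational(1, 2)))) ≈ Add(15861., Mul(522.59, I))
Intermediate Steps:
q = -311 (q = Add(-148, -163) = -311)
z = Mul(I, Pow(105, Rational(1, 2))) (z = Pow(-105, Rational(1, 2)) = Mul(I, Pow(105, Rational(1, 2))) ≈ Mul(10.247, I))
P = Add(-311, Mul(-1, I, Pow(105, Rational(1, 2)))) (P = Add(-311, Mul(-1, Mul(I, Pow(105, Rational(1, 2))))) = Add(-311, Mul(-1, I, Pow(105, Rational(1, 2)))) ≈ Add(-311.00, Mul(-10.247, I)))
Mul(P, Function('j')(96)) = Mul(Add(-311, Mul(-1, I, Pow(105, Rational(1, 2)))), -51) = Add(15861, Mul(51, I, Pow(105, Rational(1, 2))))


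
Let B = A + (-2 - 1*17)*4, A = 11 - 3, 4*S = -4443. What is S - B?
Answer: -4171/4 ≈ -1042.8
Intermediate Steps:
S = -4443/4 (S = (¼)*(-4443) = -4443/4 ≈ -1110.8)
A = 8
B = -68 (B = 8 + (-2 - 1*17)*4 = 8 + (-2 - 17)*4 = 8 - 19*4 = 8 - 76 = -68)
S - B = -4443/4 - 1*(-68) = -4443/4 + 68 = -4171/4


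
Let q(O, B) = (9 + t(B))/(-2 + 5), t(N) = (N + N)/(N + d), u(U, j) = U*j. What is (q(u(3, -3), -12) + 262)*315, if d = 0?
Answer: 83685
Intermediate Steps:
t(N) = 2 (t(N) = (N + N)/(N + 0) = (2*N)/N = 2)
q(O, B) = 11/3 (q(O, B) = (9 + 2)/(-2 + 5) = 11/3)
(q(u(3, -3), -12) + 262)*315 = (11/3 + 262)*315 = (797/3)*315 = 83685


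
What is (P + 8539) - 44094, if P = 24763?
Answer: -10792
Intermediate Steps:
(P + 8539) - 44094 = (24763 + 8539) - 44094 = 33302 - 44094 = -10792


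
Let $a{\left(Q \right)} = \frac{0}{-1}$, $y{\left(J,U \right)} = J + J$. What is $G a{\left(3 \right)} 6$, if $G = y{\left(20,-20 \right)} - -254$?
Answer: $0$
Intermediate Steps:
$y{\left(J,U \right)} = 2 J$
$a{\left(Q \right)} = 0$ ($a{\left(Q \right)} = 0 \left(-1\right) = 0$)
$G = 294$ ($G = 2 \cdot 20 - -254 = 40 + 254 = 294$)
$G a{\left(3 \right)} 6 = 294 \cdot 0 \cdot 6 = 294 \cdot 0 = 0$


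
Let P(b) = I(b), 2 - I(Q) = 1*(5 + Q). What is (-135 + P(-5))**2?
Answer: 17689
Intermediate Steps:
I(Q) = -3 - Q (I(Q) = 2 - (5 + Q) = 2 + (-5 - Q) = -3 - Q)
P(b) = -3 - b
(-135 + P(-5))**2 = (-135 + (-3 - 1*(-5)))**2 = (-135 + (-3 + 5))**2 = (-135 + 2)**2 = (-133)**2 = 17689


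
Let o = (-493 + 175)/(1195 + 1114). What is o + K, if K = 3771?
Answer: 8706921/2309 ≈ 3770.9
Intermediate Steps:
o = -318/2309 ≈ -0.13772
o + K = -318/2309 + 3771 = 8706921/2309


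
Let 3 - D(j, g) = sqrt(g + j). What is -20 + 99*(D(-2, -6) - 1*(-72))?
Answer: 7405 - 198*I*sqrt(2) ≈ 7405.0 - 280.01*I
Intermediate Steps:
D(j, g) = 3 - sqrt(g + j)
-20 + 99*(D(-2, -6) - 1*(-72)) = -20 + 99*((3 - sqrt(-6 - 2)) - 1*(-72)) = -20 + 99*((3 - sqrt(-8)) + 72) = -20 + 99*((3 - 2*I*sqrt(2)) + 72) = -20 + 99*(75 - 2*I*sqrt(2)) = -20 + (7425 - 198*I*sqrt(2)) = 7405 - 198*I*sqrt(2)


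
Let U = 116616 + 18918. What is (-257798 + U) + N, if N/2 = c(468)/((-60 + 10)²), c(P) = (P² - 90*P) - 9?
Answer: -30530621/250 ≈ -1.2212e+5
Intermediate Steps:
U = 135534
c(P) = -9 + P² - 90*P
N = 35379/250 (N = 2*((-9 + 468² - 90*468)/((-60 + 10)²)) = 2*((-9 + 219024 - 42120)/((-50)²)) = 2*(176895/2500) = 2*(176895*(1/2500)) = 2*(35379/500) = 35379/250 ≈ 141.52)
(-257798 + U) + N = (-257798 + 135534) + 35379/250 = -122264 + 35379/250 = -30530621/250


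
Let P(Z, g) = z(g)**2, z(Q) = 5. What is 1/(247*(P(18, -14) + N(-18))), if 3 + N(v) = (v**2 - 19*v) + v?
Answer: 1/165490 ≈ 6.0427e-6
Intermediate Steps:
N(v) = -3 + v**2 - 18*v (N(v) = -3 + ((v**2 - 19*v) + v) = -3 + (v**2 - 18*v) = -3 + v**2 - 18*v)
P(Z, g) = 25 (P(Z, g) = 5**2 = 25)
1/(247*(P(18, -14) + N(-18))) = 1/(247*(25 + (-3 + (-18)**2 - 18*(-18)))) = 1/(247*(25 + (-3 + 324 + 324))) = 1/(247*(25 + 645)) = 1/(247*670) = 1/165490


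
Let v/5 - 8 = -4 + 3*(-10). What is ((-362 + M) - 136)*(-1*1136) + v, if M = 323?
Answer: 198670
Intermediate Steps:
v = -130 (v = 40 + 5*(-4 + 3*(-10)) = 40 + 5*(-4 - 30) = 40 + 5*(-34) = 40 - 170 = -130)
((-362 + M) - 136)*(-1*1136) + v = ((-362 + 323) - 136)*(-1*1136) - 130 = (-39 - 136)*(-1136) - 130 = -175*(-1136) - 130 = 198800 - 130 = 198670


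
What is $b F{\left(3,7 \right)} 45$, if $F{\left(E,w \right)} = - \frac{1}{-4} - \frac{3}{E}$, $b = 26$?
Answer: $- \frac{1755}{2} \approx -877.5$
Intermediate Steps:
$F{\left(E,w \right)} = \frac{1}{4} - \frac{3}{E}$ ($F{\left(E,w \right)} = \left(-1\right) \left(- \frac{1}{4}\right) - \frac{3}{E} = \frac{1}{4} - \frac{3}{E}$)
$b F{\left(3,7 \right)} 45 = 26 \frac{-12 + 3}{4 \cdot 3} \cdot 45 = 26 \cdot \frac{1}{4} \cdot \frac{1}{3} \left(-9\right) 45 = 26 \left(- \frac{3}{4}\right) 45 = \left(- \frac{39}{2}\right) 45 = - \frac{1755}{2}$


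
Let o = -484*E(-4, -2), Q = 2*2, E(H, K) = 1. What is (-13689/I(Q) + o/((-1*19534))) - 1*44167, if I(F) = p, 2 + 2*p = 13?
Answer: -5012568243/107437 ≈ -46656.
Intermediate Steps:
p = 11/2 (p = -1 + (½)*13 = -1 + 13/2 = 11/2 ≈ 5.5000)
Q = 4
I(F) = 11/2
o = -484 (o = -484*1 = -484)
(-13689/I(Q) + o/((-1*19534))) - 1*44167 = (-13689/11/2 - 484/((-1*19534))) - 1*44167 = (-13689*2/11 - 484/(-19534)) - 44167 = (-27378/11 - 484*(-1/19534)) - 44167 = (-27378/11 + 242/9767) - 44167 = -267398264/107437 - 44167 = -5012568243/107437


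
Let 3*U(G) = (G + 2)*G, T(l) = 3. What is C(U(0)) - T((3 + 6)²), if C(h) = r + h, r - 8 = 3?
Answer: 8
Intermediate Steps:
r = 11 (r = 8 + 3 = 11)
U(G) = G*(2 + G)/3 (U(G) = ((G + 2)*G)/3 = ((2 + G)*G)/3 = (G*(2 + G))/3 = G*(2 + G)/3)
C(h) = 11 + h
C(U(0)) - T((3 + 6)²) = (11 + (⅓)*0*(2 + 0)) - 1*3 = (11 + (⅓)*0*2) - 3 = (11 + 0) - 3 = 11 - 3 = 8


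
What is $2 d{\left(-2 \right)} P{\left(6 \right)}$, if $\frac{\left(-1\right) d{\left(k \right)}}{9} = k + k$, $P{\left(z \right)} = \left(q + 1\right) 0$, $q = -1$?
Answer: $0$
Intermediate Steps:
$P{\left(z \right)} = 0$ ($P{\left(z \right)} = \left(-1 + 1\right) 0 = 0 \cdot 0 = 0$)
$d{\left(k \right)} = - 18 k$ ($d{\left(k \right)} = - 9 \left(k + k\right) = - 9 \cdot 2 k = - 18 k$)
$2 d{\left(-2 \right)} P{\left(6 \right)} = 2 \left(\left(-18\right) \left(-2\right)\right) 0 = 2 \cdot 36 \cdot 0 = 72 \cdot 0 = 0$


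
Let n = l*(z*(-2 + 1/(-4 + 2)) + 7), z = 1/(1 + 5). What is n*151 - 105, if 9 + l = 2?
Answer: -84763/12 ≈ -7063.6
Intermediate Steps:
l = -7 (l = -9 + 2 = -7)
z = ⅙ (z = 1/6 = ⅙ ≈ 0.16667)
n = -553/12 (n = -7*((-2 + 1/(-4 + 2))/6 + 7) = -7*((-2 + 1/(-2))/6 + 7) = -7*((-2 - ½)/6 + 7) = -7*((⅙)*(-5/2) + 7) = -7*(-5/12 + 7) = -7*79/12 = -553/12 ≈ -46.083)
n*151 - 105 = -553/12*151 - 105 = -83503/12 - 105 = -84763/12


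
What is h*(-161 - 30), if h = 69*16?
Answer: -210864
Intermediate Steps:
h = 1104
h*(-161 - 30) = 1104*(-161 - 30) = 1104*(-191) = -210864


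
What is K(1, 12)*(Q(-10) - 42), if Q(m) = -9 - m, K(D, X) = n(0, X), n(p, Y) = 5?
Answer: -205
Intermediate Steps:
K(D, X) = 5
K(1, 12)*(Q(-10) - 42) = 5*((-9 - 1*(-10)) - 42) = 5*((-9 + 10) - 42) = 5*(1 - 42) = 5*(-41) = -205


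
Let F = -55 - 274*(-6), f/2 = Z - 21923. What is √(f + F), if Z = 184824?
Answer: √327391 ≈ 572.18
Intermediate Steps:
f = 325802 (f = 2*(184824 - 21923) = 2*162901 = 325802)
F = 1589 (F = -55 + 1644 = 1589)
√(f + F) = √(325802 + 1589) = √327391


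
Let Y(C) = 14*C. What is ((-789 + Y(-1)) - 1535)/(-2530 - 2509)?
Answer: 2338/5039 ≈ 0.46398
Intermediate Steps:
((-789 + Y(-1)) - 1535)/(-2530 - 2509) = ((-789 + 14*(-1)) - 1535)/(-2530 - 2509) = ((-789 - 14) - 1535)/(-5039) = (-803 - 1535)*(-1/5039) = -2338*(-1/5039) = 2338/5039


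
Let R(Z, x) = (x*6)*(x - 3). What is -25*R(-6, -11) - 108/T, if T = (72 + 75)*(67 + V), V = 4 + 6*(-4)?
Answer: -53199336/2303 ≈ -23100.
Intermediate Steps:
V = -20 (V = 4 - 24 = -20)
R(Z, x) = 6*x*(-3 + x) (R(Z, x) = (6*x)*(-3 + x) = 6*x*(-3 + x))
T = 6909 (T = (72 + 75)*(67 - 20) = 147*47 = 6909)
-25*R(-6, -11) - 108/T = -150*(-11)*(-3 - 11) - 108/6909 = -150*(-11)*(-14) - 108*1/6909 = -25*924 - 36/2303 = -23100 - 36/2303 = -53199336/2303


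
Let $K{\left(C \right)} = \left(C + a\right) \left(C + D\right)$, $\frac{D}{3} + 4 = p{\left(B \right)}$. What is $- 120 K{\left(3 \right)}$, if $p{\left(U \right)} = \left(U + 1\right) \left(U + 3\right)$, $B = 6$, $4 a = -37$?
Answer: $135000$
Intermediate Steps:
$a = - \frac{37}{4}$ ($a = \frac{1}{4} \left(-37\right) = - \frac{37}{4} \approx -9.25$)
$p{\left(U \right)} = \left(1 + U\right) \left(3 + U\right)$
$D = 177$ ($D = -12 + 3 \left(3 + 6^{2} + 4 \cdot 6\right) = -12 + 3 \left(3 + 36 + 24\right) = -12 + 3 \cdot 63 = -12 + 189 = 177$)
$K{\left(C \right)} = \left(177 + C\right) \left(- \frac{37}{4} + C\right)$ ($K{\left(C \right)} = \left(C - \frac{37}{4}\right) \left(C + 177\right) = \left(- \frac{37}{4} + C\right) \left(177 + C\right) = \left(177 + C\right) \left(- \frac{37}{4} + C\right)$)
$- 120 K{\left(3 \right)} = - 120 \left(- \frac{6549}{4} + 3^{2} + \frac{671}{4} \cdot 3\right) = - 120 \left(- \frac{6549}{4} + 9 + \frac{2013}{4}\right) = \left(-120\right) \left(-1125\right) = 135000$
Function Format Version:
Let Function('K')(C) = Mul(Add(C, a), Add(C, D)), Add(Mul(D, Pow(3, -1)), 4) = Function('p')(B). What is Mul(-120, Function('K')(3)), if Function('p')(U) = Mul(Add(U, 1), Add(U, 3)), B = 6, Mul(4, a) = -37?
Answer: 135000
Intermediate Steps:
a = Rational(-37, 4) (a = Mul(Rational(1, 4), -37) = Rational(-37, 4) ≈ -9.2500)
Function('p')(U) = Mul(Add(1, U), Add(3, U))
D = 177 (D = Add(-12, Mul(3, Add(3, Pow(6, 2), Mul(4, 6)))) = Add(-12, Mul(3, Add(3, 36, 24))) = Add(-12, Mul(3, 63)) = Add(-12, 189) = 177)
Function('K')(C) = Mul(Add(177, C), Add(Rational(-37, 4), C)) (Function('K')(C) = Mul(Add(C, Rational(-37, 4)), Add(C, 177)) = Mul(Add(Rational(-37, 4), C), Add(177, C)) = Mul(Add(177, C), Add(Rational(-37, 4), C)))
Mul(-120, Function('K')(3)) = Mul(-120, Add(Rational(-6549, 4), Pow(3, 2), Mul(Rational(671, 4), 3))) = Mul(-120, Add(Rational(-6549, 4), 9, Rational(2013, 4))) = Mul(-120, -1125) = 135000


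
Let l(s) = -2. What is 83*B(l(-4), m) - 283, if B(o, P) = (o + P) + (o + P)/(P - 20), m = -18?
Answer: -36087/19 ≈ -1899.3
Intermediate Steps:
B(o, P) = P + o + (P + o)/(-20 + P) (B(o, P) = (P + o) + (P + o)/(-20 + P) = P + o + (P + o)/(-20 + P))
83*B(l(-4), m) - 283 = 83*(((-18)² - 19*(-18) - 19*(-2) - 18*(-2))/(-20 - 18)) - 283 = 83*((324 + 342 + 38 + 36)/(-38)) - 283 = 83*(-1/38*740) - 283 = 83*(-370/19) - 283 = -30710/19 - 283 = -36087/19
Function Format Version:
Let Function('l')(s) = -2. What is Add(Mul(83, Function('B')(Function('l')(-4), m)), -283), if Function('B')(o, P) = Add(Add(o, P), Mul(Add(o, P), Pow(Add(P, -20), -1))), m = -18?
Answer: Rational(-36087, 19) ≈ -1899.3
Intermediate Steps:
Function('B')(o, P) = Add(P, o, Mul(Pow(Add(-20, P), -1), Add(P, o))) (Function('B')(o, P) = Add(Add(P, o), Mul(Add(P, o), Pow(Add(-20, P), -1))) = Add(Add(P, o), Mul(Pow(Add(-20, P), -1), Add(P, o))) = Add(P, o, Mul(Pow(Add(-20, P), -1), Add(P, o))))
Add(Mul(83, Function('B')(Function('l')(-4), m)), -283) = Add(Mul(83, Mul(Pow(Add(-20, -18), -1), Add(Pow(-18, 2), Mul(-19, -18), Mul(-19, -2), Mul(-18, -2)))), -283) = Add(Mul(83, Mul(Pow(-38, -1), Add(324, 342, 38, 36))), -283) = Add(Mul(83, Mul(Rational(-1, 38), 740)), -283) = Add(Mul(83, Rational(-370, 19)), -283) = Add(Rational(-30710, 19), -283) = Rational(-36087, 19)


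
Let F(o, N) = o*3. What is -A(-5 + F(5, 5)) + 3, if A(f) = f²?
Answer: -97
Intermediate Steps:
F(o, N) = 3*o
-A(-5 + F(5, 5)) + 3 = -(-5 + 3*5)² + 3 = -(-5 + 15)² + 3 = -1*10² + 3 = -1*100 + 3 = -100 + 3 = -97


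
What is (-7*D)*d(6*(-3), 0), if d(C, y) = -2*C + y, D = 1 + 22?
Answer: -5796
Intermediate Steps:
D = 23
d(C, y) = y - 2*C
(-7*D)*d(6*(-3), 0) = (-7*23)*(0 - 12*(-3)) = -161*(0 - 2*(-18)) = -161*(0 + 36) = -161*36 = -5796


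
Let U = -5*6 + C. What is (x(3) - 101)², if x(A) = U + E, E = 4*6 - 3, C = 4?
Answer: 11236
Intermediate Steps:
U = -26 (U = -5*6 + 4 = -30 + 4 = -26)
E = 21 (E = 24 - 3 = 21)
x(A) = -5 (x(A) = -26 + 21 = -5)
(x(3) - 101)² = (-5 - 101)² = (-106)² = 11236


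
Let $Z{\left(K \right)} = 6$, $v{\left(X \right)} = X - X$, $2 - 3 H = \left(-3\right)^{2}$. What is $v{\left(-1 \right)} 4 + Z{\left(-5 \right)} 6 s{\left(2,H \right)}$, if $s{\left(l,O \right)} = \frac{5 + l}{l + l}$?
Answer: $63$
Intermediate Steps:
$H = - \frac{7}{3}$ ($H = \frac{2}{3} - \frac{\left(-3\right)^{2}}{3} = \frac{2}{3} - 3 = - \frac{7}{3} \approx -2.3333$)
$v{\left(X \right)} = 0$
$s{\left(l,O \right)} = \frac{5 + l}{2 l}$
$v{\left(-1 \right)} 4 + Z{\left(-5 \right)} 6 s{\left(2,H \right)} = 0 \cdot 4 + 6 \cdot 6 \frac{5 + 2}{2 \cdot 2} = 0 + 36 \cdot \frac{1}{2} \cdot \frac{1}{2} \cdot 7 = 0 + 36 \cdot \frac{7}{4} = 0 + 63 = 63$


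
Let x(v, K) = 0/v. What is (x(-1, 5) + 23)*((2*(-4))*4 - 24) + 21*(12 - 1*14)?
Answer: -1330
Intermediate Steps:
x(v, K) = 0
(x(-1, 5) + 23)*((2*(-4))*4 - 24) + 21*(12 - 1*14) = (0 + 23)*((2*(-4))*4 - 24) + 21*(12 - 1*14) = 23*(-8*4 - 24) + 21*(12 - 14) = 23*(-32 - 24) + 21*(-2) = 23*(-56) - 42 = -1288 - 42 = -1330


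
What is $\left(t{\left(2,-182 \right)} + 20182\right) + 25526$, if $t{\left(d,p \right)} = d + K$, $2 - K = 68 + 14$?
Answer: $45630$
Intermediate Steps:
$K = -80$ ($K = 2 - \left(68 + 14\right) = 2 - 82 = -80$)
$t{\left(d,p \right)} = -80 + d$ ($t{\left(d,p \right)} = d - 80 = -80 + d$)
$\left(t{\left(2,-182 \right)} + 20182\right) + 25526 = \left(\left(-80 + 2\right) + 20182\right) + 25526 = \left(-78 + 20182\right) + 25526 = 20104 + 25526 = 45630$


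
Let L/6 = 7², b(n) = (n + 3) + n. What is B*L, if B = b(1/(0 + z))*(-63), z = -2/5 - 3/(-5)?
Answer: -240786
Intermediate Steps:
z = ⅕ (z = -2*⅕ - 3*(-⅕) = -⅖ + ⅗ = ⅕ ≈ 0.20000)
b(n) = 3 + 2*n (b(n) = (3 + n) + n = 3 + 2*n)
B = -819 (B = (3 + 2/(0 + ⅕))*(-63) = (3 + 2/(⅕))*(-63) = (3 + 2*5)*(-63) = (3 + 10)*(-63) = 13*(-63) = -819)
L = 294 (L = 6*7² = 6*49 = 294)
B*L = -819*294 = -240786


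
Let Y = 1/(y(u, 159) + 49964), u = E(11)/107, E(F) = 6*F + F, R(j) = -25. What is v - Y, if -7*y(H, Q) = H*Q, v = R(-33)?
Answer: -133610082/5344399 ≈ -25.000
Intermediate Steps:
v = -25
E(F) = 7*F
u = 77/107 (u = (7*11)/107 = 77*(1/107) = 77/107 ≈ 0.71963)
y(H, Q) = -H*Q/7
Y = 107/5344399 (Y = 1/(-⅐*77/107*159 + 49964) = 1/(-1749/107 + 49964) = 1/(5344399/107) = 107/5344399 ≈ 2.0021e-5)
v - Y = -25 - 1*107/5344399 = -25 - 107/5344399 = -133610082/5344399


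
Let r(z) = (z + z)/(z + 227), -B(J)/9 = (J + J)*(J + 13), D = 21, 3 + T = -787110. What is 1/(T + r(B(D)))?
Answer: -12625/9937275921 ≈ -1.2705e-6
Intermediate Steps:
T = -787113 (T = -3 - 787110 = -787113)
B(J) = -18*J*(13 + J) (B(J) = -9*(J + J)*(J + 13) = -9*2*J*(13 + J) = -18*J*(13 + J))
r(z) = 2*z/(227 + z) (r(z) = (2*z)/(227 + z) = 2*z/(227 + z))
1/(T + r(B(D))) = 1/(-787113 + 2*(-18*21*(13 + 21))/(227 - 18*21*(13 + 21))) = 1/(-787113 + 2*(-18*21*34)/(227 - 18*21*34)) = 1/(-787113 + 2*(-12852)/(227 - 12852)) = 1/(-787113 + 2*(-12852)/(-12625)) = 1/(-787113 + 2*(-12852)*(-1/12625)) = 1/(-787113 + 25704/12625) = 1/(-9937275921/12625) = -12625/9937275921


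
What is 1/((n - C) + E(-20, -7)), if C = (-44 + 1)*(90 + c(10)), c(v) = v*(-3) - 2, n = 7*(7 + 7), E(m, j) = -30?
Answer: 1/2562 ≈ 0.00039032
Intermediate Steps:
n = 98 (n = 7*14 = 98)
c(v) = -2 - 3*v (c(v) = -3*v - 2 = -2 - 3*v)
C = -2494 (C = (-44 + 1)*(90 + (-2 - 3*10)) = -43*(90 + (-2 - 30)) = -43*(90 - 32) = -43*58 = -2494)
1/((n - C) + E(-20, -7)) = 1/((98 - 1*(-2494)) - 30) = 1/((98 + 2494) - 30) = 1/(2592 - 30) = 1/2562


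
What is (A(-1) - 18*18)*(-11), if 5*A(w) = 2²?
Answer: 17776/5 ≈ 3555.2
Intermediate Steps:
A(w) = ⅘ (A(w) = (⅕)*2² = (⅕)*4 = ⅘)
(A(-1) - 18*18)*(-11) = (⅘ - 18*18)*(-11) = (⅘ - 324)*(-11) = -1616/5*(-11) = 17776/5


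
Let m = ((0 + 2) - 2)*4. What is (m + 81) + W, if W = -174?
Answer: -93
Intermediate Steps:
m = 0 (m = (2 - 2)*4 = 0*4 = 0)
(m + 81) + W = (0 + 81) - 174 = 81 - 174 = -93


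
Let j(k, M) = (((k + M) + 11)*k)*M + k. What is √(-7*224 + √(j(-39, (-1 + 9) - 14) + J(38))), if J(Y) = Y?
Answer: √(-1568 + I*√7957) ≈ 1.1259 + 39.614*I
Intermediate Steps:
j(k, M) = k + M*k*(11 + M + k) (j(k, M) = (((M + k) + 11)*k)*M + k = ((11 + M + k)*k)*M + k = (k*(11 + M + k))*M + k = M*k*(11 + M + k) + k = k + M*k*(11 + M + k))
√(-7*224 + √(j(-39, (-1 + 9) - 14) + J(38))) = √(-7*224 + √(-39*(1 + ((-1 + 9) - 14)² + 11*((-1 + 9) - 14) + ((-1 + 9) - 14)*(-39)) + 38)) = √(-1568 + √(-39*(1 + (8 - 14)² + 11*(8 - 14) + (8 - 14)*(-39)) + 38)) = √(-1568 + √(-39*(1 + (-6)² + 11*(-6) - 6*(-39)) + 38)) = √(-1568 + √(-39*(1 + 36 - 66 + 234) + 38)) = √(-1568 + √(-39*205 + 38)) = √(-1568 + √(-7995 + 38)) = √(-1568 + √(-7957)) = √(-1568 + I*√7957)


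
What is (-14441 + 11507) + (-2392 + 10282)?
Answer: 4956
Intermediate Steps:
(-14441 + 11507) + (-2392 + 10282) = -2934 + 7890 = 4956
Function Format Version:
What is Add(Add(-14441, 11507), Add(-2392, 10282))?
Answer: 4956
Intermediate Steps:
Add(Add(-14441, 11507), Add(-2392, 10282)) = Add(-2934, 7890) = 4956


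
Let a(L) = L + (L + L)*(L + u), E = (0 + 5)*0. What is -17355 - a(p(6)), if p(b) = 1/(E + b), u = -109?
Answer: -155870/9 ≈ -17319.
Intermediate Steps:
E = 0 (E = 5*0 = 0)
p(b) = 1/b (p(b) = 1/(0 + b) = 1/b)
a(L) = L + 2*L*(-109 + L) (a(L) = L + (L + L)*(L - 109) = L + (2*L)*(-109 + L) = L + 2*L*(-109 + L))
-17355 - a(p(6)) = -17355 - (-217 + 2/6)/6 = -17355 - (-217 + 2*(⅙))/6 = -17355 - (-217 + ⅓)/6 = -17355 - (-650)/(6*3) = -17355 - 1*(-325/9) = -17355 + 325/9 = -155870/9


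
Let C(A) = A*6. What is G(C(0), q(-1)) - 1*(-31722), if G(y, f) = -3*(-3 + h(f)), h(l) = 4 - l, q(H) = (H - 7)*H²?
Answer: 31695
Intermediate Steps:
q(H) = H²*(-7 + H) (q(H) = (-7 + H)*H² = H²*(-7 + H))
C(A) = 6*A
G(y, f) = -3 + 3*f (G(y, f) = -3*(-3 + (4 - f)) = -3*(1 - f) = -3 + 3*f)
G(C(0), q(-1)) - 1*(-31722) = (-3 + 3*((-1)²*(-7 - 1))) - 1*(-31722) = (-3 + 3*(1*(-8))) + 31722 = (-3 + 3*(-8)) + 31722 = (-3 - 24) + 31722 = -27 + 31722 = 31695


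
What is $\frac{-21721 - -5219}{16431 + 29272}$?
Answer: $- \frac{16502}{45703} \approx -0.36107$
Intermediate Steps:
$\frac{-21721 - -5219}{16431 + 29272} = \frac{-21721 + \left(-727 + 5946\right)}{45703} = \left(-21721 + 5219\right) \frac{1}{45703} = \left(-16502\right) \frac{1}{45703} = - \frac{16502}{45703}$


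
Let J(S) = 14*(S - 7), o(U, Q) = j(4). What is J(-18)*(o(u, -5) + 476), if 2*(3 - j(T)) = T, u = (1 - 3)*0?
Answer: -166950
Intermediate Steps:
u = 0 (u = -2*0 = 0)
j(T) = 3 - T/2
o(U, Q) = 1 (o(U, Q) = 3 - ½*4 = 3 - 2 = 1)
J(S) = -98 + 14*S (J(S) = 14*(-7 + S) = -98 + 14*S)
J(-18)*(o(u, -5) + 476) = (-98 + 14*(-18))*(1 + 476) = (-98 - 252)*477 = -350*477 = -166950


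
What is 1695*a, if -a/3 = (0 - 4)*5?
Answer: 101700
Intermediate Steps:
a = 60 (a = -3*(0 - 4)*5 = -(-12)*5 = -3*(-20) = 60)
1695*a = 1695*60 = 101700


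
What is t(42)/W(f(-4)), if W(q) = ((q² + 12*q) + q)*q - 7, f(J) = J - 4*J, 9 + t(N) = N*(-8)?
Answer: -345/3593 ≈ -0.096020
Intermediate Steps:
t(N) = -9 - 8*N (t(N) = -9 + N*(-8) = -9 - 8*N)
f(J) = -3*J
W(q) = -7 + q*(q² + 13*q) (W(q) = (q² + 13*q)*q - 7 = q*(q² + 13*q) - 7 = -7 + q*(q² + 13*q))
t(42)/W(f(-4)) = (-9 - 8*42)/(-7 + (-3*(-4))³ + 13*(-3*(-4))²) = (-9 - 336)/(-7 + 12³ + 13*12²) = -345/(-7 + 1728 + 13*144) = -345/(-7 + 1728 + 1872) = -345/3593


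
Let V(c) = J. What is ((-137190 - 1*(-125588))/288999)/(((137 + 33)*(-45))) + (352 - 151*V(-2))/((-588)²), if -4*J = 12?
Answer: 14156662013/6066551408400 ≈ 0.0023336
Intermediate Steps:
J = -3 (J = -¼*12 = -3)
V(c) = -3
((-137190 - 1*(-125588))/288999)/(((137 + 33)*(-45))) + (352 - 151*V(-2))/((-588)²) = ((-137190 - 1*(-125588))/288999)/(((137 + 33)*(-45))) + (352 - 151*(-3))/((-588)²) = ((-137190 + 125588)*(1/288999))/((170*(-45))) + (352 + 453)/345744 = -11602*1/288999/(-7650) + 805*(1/345744) = -11602/288999*(-1/7650) + 115/49392 = 5801/1105421175 + 115/49392 = 14156662013/6066551408400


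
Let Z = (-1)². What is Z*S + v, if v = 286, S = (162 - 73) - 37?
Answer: 338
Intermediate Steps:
S = 52 (S = 89 - 37 = 52)
Z = 1
Z*S + v = 1*52 + 286 = 52 + 286 = 338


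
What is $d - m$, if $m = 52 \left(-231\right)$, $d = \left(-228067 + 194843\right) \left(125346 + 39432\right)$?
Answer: $-5474572260$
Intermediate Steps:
$d = -5474584272$ ($d = \left(-33224\right) 164778 = -5474584272$)
$m = -12012$
$d - m = -5474584272 - -12012 = -5474584272 + 12012 = -5474572260$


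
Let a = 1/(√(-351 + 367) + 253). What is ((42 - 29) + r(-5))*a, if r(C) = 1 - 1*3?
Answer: 11/257 ≈ 0.042802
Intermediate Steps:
r(C) = -2 (r(C) = 1 - 3 = -2)
a = 1/257 (a = 1/(√16 + 253) = 1/(4 + 253) = 1/257 ≈ 0.0038911)
((42 - 29) + r(-5))*a = ((42 - 29) - 2)*(1/257) = (13 - 2)*(1/257) = 11*(1/257) = 11/257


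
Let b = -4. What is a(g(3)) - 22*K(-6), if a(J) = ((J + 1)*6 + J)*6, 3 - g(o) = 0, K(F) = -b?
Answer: 74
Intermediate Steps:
K(F) = 4 (K(F) = -1*(-4) = 4)
g(o) = 3 (g(o) = 3 - 1*0 = 3 + 0 = 3)
a(J) = 36 + 42*J (a(J) = ((1 + J)*6 + J)*6 = ((6 + 6*J) + J)*6 = (6 + 7*J)*6 = 36 + 42*J)
a(g(3)) - 22*K(-6) = (36 + 42*3) - 22*4 = (36 + 126) - 88 = 162 - 88 = 74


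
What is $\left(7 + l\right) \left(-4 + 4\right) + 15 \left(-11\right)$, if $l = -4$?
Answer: $-165$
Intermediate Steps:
$\left(7 + l\right) \left(-4 + 4\right) + 15 \left(-11\right) = \left(7 - 4\right) \left(-4 + 4\right) + 15 \left(-11\right) = 3 \cdot 0 - 165 = 0 - 165 = -165$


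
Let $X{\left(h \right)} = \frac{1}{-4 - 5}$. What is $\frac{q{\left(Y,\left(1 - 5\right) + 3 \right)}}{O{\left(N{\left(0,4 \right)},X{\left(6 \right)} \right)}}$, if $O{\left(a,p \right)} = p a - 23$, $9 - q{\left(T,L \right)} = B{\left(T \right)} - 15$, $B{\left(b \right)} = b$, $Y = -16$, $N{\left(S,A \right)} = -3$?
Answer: $- \frac{30}{17} \approx -1.7647$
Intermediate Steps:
$q{\left(T,L \right)} = 24 - T$ ($q{\left(T,L \right)} = 9 - \left(T - 15\right) = 9 - \left(-15 + T\right) = 24 - T$)
$X{\left(h \right)} = - \frac{1}{9}$ ($X{\left(h \right)} = \frac{1}{-9} = - \frac{1}{9}$)
$O{\left(a,p \right)} = -23 + a p$ ($O{\left(a,p \right)} = a p - 23 = -23 + a p$)
$\frac{q{\left(Y,\left(1 - 5\right) + 3 \right)}}{O{\left(N{\left(0,4 \right)},X{\left(6 \right)} \right)}} = \frac{24 - -16}{-23 - - \frac{1}{3}} = \frac{24 + 16}{-23 + \frac{1}{3}} = \frac{40}{- \frac{68}{3}} = 40 \left(- \frac{3}{68}\right) = - \frac{30}{17}$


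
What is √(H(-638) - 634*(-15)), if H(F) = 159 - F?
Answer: √10307 ≈ 101.52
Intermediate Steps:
√(H(-638) - 634*(-15)) = √((159 - 1*(-638)) - 634*(-15)) = √((159 + 638) + 9510) = √(797 + 9510) = √10307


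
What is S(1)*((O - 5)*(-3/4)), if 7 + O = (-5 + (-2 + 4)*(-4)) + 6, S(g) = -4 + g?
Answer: -171/4 ≈ -42.750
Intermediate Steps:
O = -14 (O = -7 + ((-5 + (-2 + 4)*(-4)) + 6) = -7 + ((-5 + 2*(-4)) + 6) = -7 + ((-5 - 8) + 6) = -7 + (-13 + 6) = -7 - 7 = -14)
S(1)*((O - 5)*(-3/4)) = (-4 + 1)*((-14 - 5)*(-3/4)) = -(-57)*(-3*¼) = -(-57)*(-3)/4 = -3*57/4 = -171/4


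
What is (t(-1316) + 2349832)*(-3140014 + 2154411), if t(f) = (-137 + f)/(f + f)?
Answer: -6095717297689031/2632 ≈ -2.3160e+12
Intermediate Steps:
t(f) = (-137 + f)/(2*f) (t(f) = (-137 + f)/((2*f)) = (-137 + f)*(1/(2*f)) = (-137 + f)/(2*f))
(t(-1316) + 2349832)*(-3140014 + 2154411) = ((½)*(-137 - 1316)/(-1316) + 2349832)*(-3140014 + 2154411) = ((½)*(-1/1316)*(-1453) + 2349832)*(-985603) = (1453/2632 + 2349832)*(-985603) = (6184759277/2632)*(-985603) = -6095717297689031/2632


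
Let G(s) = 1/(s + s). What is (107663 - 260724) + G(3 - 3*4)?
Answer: -2755099/18 ≈ -1.5306e+5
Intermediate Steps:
G(s) = 1/(2*s)
(107663 - 260724) + G(3 - 3*4) = (107663 - 260724) + 1/(2*(3 - 3*4)) = -153061 + 1/(2*(3 - 12)) = -153061 + (½)/(-9) = -153061 + (½)*(-⅑) = -153061 - 1/18 = -2755099/18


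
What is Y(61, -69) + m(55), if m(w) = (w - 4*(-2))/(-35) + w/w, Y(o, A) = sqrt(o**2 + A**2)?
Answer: -4/5 + sqrt(8482) ≈ 91.298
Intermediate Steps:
Y(o, A) = sqrt(A**2 + o**2)
m(w) = 27/35 - w/35 (m(w) = (w + 8)*(-1/35) + 1 = (8 + w)*(-1/35) + 1 = (-8/35 - w/35) + 1 = 27/35 - w/35)
Y(61, -69) + m(55) = sqrt((-69)**2 + 61**2) + (27/35 - 1/35*55) = sqrt(4761 + 3721) + (27/35 - 11/7) = sqrt(8482) - 4/5 = -4/5 + sqrt(8482)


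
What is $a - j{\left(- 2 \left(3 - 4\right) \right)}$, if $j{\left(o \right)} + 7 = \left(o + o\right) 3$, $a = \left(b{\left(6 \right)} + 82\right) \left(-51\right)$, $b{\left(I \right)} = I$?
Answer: $-4493$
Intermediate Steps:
$a = -4488$ ($a = \left(6 + 82\right) \left(-51\right) = 88 \left(-51\right) = -4488$)
$j{\left(o \right)} = -7 + 6 o$ ($j{\left(o \right)} = -7 + \left(o + o\right) 3 = -7 + 2 o 3 = -7 + 6 o$)
$a - j{\left(- 2 \left(3 - 4\right) \right)} = -4488 - \left(-7 + 6 \left(- 2 \left(3 - 4\right)\right)\right) = -4488 - \left(-7 + 6 \left(\left(-2\right) \left(-1\right)\right)\right) = -4488 - \left(-7 + 6 \cdot 2\right) = -4488 - \left(-7 + 12\right) = -4488 - 5 = -4493$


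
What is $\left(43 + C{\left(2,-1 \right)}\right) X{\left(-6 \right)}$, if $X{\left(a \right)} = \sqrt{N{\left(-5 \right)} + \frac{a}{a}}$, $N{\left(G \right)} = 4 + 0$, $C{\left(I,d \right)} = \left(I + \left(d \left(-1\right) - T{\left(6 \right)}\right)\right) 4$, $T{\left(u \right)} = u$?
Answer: $31 \sqrt{5} \approx 69.318$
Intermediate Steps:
$C{\left(I,d \right)} = -24 - 4 d + 4 I$ ($C{\left(I,d \right)} = \left(I + \left(d \left(-1\right) - 6\right)\right) 4 = \left(I - \left(6 + d\right)\right) 4 = \left(-6 + I - d\right) 4 = -24 - 4 d + 4 I$)
$N{\left(G \right)} = 4$
$X{\left(a \right)} = \sqrt{5}$ ($X{\left(a \right)} = \sqrt{4 + \frac{a}{a}} = \sqrt{4 + 1} = \sqrt{5}$)
$\left(43 + C{\left(2,-1 \right)}\right) X{\left(-6 \right)} = \left(43 - 12\right) \sqrt{5} = 31 \sqrt{5}$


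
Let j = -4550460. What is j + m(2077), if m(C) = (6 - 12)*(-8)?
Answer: -4550412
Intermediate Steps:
m(C) = 48 (m(C) = -6*(-8) = 48)
j + m(2077) = -4550460 + 48 = -4550412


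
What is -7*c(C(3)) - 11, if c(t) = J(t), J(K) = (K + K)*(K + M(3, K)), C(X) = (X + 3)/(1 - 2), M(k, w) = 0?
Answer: -515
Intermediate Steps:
C(X) = -3 - X (C(X) = (3 + X)/(-1) = (3 + X)*(-1) = -3 - X)
J(K) = 2*K**2 (J(K) = (K + K)*(K + 0) = (2*K)*K = 2*K**2)
c(t) = 2*t**2
-7*c(C(3)) - 11 = -14*(-3 - 1*3)**2 - 11 = -14*(-3 - 3)**2 - 11 = -14*(-6)**2 - 11 = -14*36 - 11 = -7*72 - 11 = -504 - 11 = -515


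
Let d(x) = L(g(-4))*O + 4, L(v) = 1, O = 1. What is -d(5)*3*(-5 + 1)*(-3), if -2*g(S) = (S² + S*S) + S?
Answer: -180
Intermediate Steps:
g(S) = -S² - S/2 (g(S) = -((S² + S*S) + S)/2 = -((S² + S²) + S)/2 = -(2*S² + S)/2 = -(S + 2*S²)/2 = -S² - S/2)
d(x) = 5 (d(x) = 1*1 + 4 = 1 + 4 = 5)
-d(5)*3*(-5 + 1)*(-3) = -5*3*(-5 + 1)*(-3) = -15*(-4*(-3)) = -15*12 = -1*180 = -180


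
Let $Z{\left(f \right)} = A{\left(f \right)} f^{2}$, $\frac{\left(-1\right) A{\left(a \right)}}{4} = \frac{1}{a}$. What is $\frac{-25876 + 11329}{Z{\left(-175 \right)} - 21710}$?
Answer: $\frac{14547}{21010} \approx 0.69238$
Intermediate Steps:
$A{\left(a \right)} = - \frac{4}{a}$
$Z{\left(f \right)} = - 4 f$ ($Z{\left(f \right)} = - \frac{4}{f} f^{2} = - 4 f$)
$\frac{-25876 + 11329}{Z{\left(-175 \right)} - 21710} = \frac{-25876 + 11329}{\left(-4\right) \left(-175\right) - 21710} = - \frac{14547}{700 - 21710} = - \frac{14547}{-21010} = \left(-14547\right) \left(- \frac{1}{21010}\right) = \frac{14547}{21010}$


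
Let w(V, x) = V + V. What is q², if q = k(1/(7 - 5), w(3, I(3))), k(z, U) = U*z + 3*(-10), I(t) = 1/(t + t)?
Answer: 729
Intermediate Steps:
I(t) = 1/(2*t)
w(V, x) = 2*V
k(z, U) = -30 + U*z (k(z, U) = U*z - 30 = -30 + U*z)
q = -27 (q = -30 + (2*3)/(7 - 5) = -30 + 6/2 = -30 + 6*(½) = -30 + 3 = -27)
q² = (-27)² = 729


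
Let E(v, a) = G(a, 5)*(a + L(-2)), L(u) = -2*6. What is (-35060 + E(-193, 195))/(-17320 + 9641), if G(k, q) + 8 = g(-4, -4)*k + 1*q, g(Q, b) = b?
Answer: 178349/7679 ≈ 23.226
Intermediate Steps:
G(k, q) = -8 + q - 4*k (G(k, q) = -8 + (-4*k + 1*q) = -8 + (-4*k + q) = -8 + (q - 4*k) = -8 + q - 4*k)
L(u) = -12
E(v, a) = (-12 + a)*(-3 - 4*a) (E(v, a) = (-8 + 5 - 4*a)*(a - 12) = (-3 - 4*a)*(-12 + a) = (-12 + a)*(-3 - 4*a))
(-35060 + E(-193, 195))/(-17320 + 9641) = (-35060 + (-12 + 195)*(-3 - 4*195))/(-17320 + 9641) = (-35060 + 183*(-3 - 780))/(-7679) = (-35060 + 183*(-783))*(-1/7679) = (-35060 - 143289)*(-1/7679) = -178349*(-1/7679) = 178349/7679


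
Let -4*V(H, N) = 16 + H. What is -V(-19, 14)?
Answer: -3/4 ≈ -0.75000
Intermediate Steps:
V(H, N) = -4 - H/4 (V(H, N) = -(16 + H)/4 = -4 - H/4)
-V(-19, 14) = -(-4 - 1/4*(-19)) = -(-4 + 19/4) = -1*3/4 = -3/4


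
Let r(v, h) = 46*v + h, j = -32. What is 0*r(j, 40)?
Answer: 0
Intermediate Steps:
r(v, h) = h + 46*v
0*r(j, 40) = 0*(40 + 46*(-32)) = 0*(40 - 1472) = 0*(-1432) = 0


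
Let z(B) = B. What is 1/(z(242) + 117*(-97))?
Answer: -1/11107 ≈ -9.0033e-5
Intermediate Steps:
1/(z(242) + 117*(-97)) = 1/(242 + 117*(-97)) = 1/(242 - 11349) = 1/(-11107) = -1/11107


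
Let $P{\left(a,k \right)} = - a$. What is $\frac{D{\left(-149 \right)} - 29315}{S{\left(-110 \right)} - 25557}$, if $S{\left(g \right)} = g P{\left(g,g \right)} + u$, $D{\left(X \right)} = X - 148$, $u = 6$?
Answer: $\frac{29612}{37651} \approx 0.78649$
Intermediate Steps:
$D{\left(X \right)} = -148 + X$
$S{\left(g \right)} = 6 - g^{2}$ ($S{\left(g \right)} = g \left(- g\right) + 6 = - g^{2} + 6 = 6 - g^{2}$)
$\frac{D{\left(-149 \right)} - 29315}{S{\left(-110 \right)} - 25557} = \frac{\left(-148 - 149\right) - 29315}{\left(6 - \left(-110\right)^{2}\right) - 25557} = \frac{-297 - 29315}{\left(6 - 12100\right) - 25557} = - \frac{29612}{\left(6 - 12100\right) - 25557} = - \frac{29612}{-12094 - 25557} = - \frac{29612}{-37651} = \left(-29612\right) \left(- \frac{1}{37651}\right) = \frac{29612}{37651}$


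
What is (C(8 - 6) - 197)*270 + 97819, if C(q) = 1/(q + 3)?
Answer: 44683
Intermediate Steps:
C(q) = 1/(3 + q)
(C(8 - 6) - 197)*270 + 97819 = (1/(3 + (8 - 6)) - 197)*270 + 97819 = (1/(3 + 2) - 197)*270 + 97819 = (1/5 - 197)*270 + 97819 = -984/5*270 + 97819 = -53136 + 97819 = 44683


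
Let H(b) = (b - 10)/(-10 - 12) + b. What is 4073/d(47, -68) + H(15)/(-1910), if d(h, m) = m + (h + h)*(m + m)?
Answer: -4383109/13501026 ≈ -0.32465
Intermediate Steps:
H(b) = 5/11 + 21*b/22 (H(b) = (-10 + b)/(-22) + b = (-10 + b)*(-1/22) + b = (5/11 - b/22) + b = 5/11 + 21*b/22)
d(h, m) = m + 4*h*m (d(h, m) = m + (2*h)*(2*m) = m + 4*h*m)
4073/d(47, -68) + H(15)/(-1910) = 4073/((-68*(1 + 4*47))) + (5/11 + (21/22)*15)/(-1910) = 4073/((-68*(1 + 188))) + (5/11 + 315/22)*(-1/1910) = 4073/((-68*189)) + (325/22)*(-1/1910) = 4073/(-12852) - 65/8404 = 4073*(-1/12852) - 65/8404 = -4073/12852 - 65/8404 = -4383109/13501026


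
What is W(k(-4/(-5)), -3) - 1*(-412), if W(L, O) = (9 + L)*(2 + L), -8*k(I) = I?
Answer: 42891/100 ≈ 428.91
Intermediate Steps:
k(I) = -I/8
W(L, O) = (2 + L)*(9 + L)
W(k(-4/(-5)), -3) - 1*(-412) = (18 + (-(-1)/(2*(-5)))² + 11*(-(-1)/(2*(-5)))) - 1*(-412) = (18 + (-(-1)*(-1)/(2*5))² + 11*(-(-1)*(-1)/(2*5))) + 412 = (18 + (-⅛*⅘)² + 11*(-⅛*⅘)) + 412 = (18 + (-⅒)² + 11*(-⅒)) + 412 = (18 + 1/100 - 11/10) + 412 = 1691/100 + 412 = 42891/100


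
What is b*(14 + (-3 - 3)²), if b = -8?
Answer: -400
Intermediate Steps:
b*(14 + (-3 - 3)²) = -8*(14 + (-3 - 3)²) = -8*(14 + (-6)²) = -8*(14 + 36) = -8*50 = -400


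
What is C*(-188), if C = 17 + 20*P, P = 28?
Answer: -108476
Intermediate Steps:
C = 577 (C = 17 + 20*28 = 17 + 560 = 577)
C*(-188) = 577*(-188) = -108476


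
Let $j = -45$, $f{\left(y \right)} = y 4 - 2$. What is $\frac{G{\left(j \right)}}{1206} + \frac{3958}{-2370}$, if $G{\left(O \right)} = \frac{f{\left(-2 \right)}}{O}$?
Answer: $- \frac{3579616}{2143665} \approx -1.6699$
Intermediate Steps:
$f{\left(y \right)} = -2 + 4 y$ ($f{\left(y \right)} = 4 y - 2 = -2 + 4 y$)
$G{\left(O \right)} = - \frac{10}{O}$ ($G{\left(O \right)} = \frac{-2 + 4 \left(-2\right)}{O} = \frac{-2 - 8}{O} = - \frac{10}{O}$)
$\frac{G{\left(j \right)}}{1206} + \frac{3958}{-2370} = \frac{\left(-10\right) \frac{1}{-45}}{1206} + \frac{3958}{-2370} = \left(-10\right) \left(- \frac{1}{45}\right) \frac{1}{1206} + 3958 \left(- \frac{1}{2370}\right) = \frac{2}{9} \cdot \frac{1}{1206} - \frac{1979}{1185} = \frac{1}{5427} - \frac{1979}{1185} = - \frac{3579616}{2143665}$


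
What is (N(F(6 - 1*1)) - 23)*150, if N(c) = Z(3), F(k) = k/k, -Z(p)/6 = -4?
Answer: 150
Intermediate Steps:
Z(p) = 24 (Z(p) = -6*(-4) = 24)
F(k) = 1
N(c) = 24
(N(F(6 - 1*1)) - 23)*150 = (24 - 23)*150 = 1*150 = 150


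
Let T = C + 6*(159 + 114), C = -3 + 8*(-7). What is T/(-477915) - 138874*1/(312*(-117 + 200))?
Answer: -3689492083/687560380 ≈ -5.3661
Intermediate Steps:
C = -59 (C = -3 - 56 = -59)
T = 1579 (T = -59 + 6*(159 + 114) = -59 + 6*273 = -59 + 1638 = 1579)
T/(-477915) - 138874*1/(312*(-117 + 200)) = 1579/(-477915) - 138874*1/(312*(-117 + 200)) = 1579*(-1/477915) - 138874/(83*312) = -1579/477915 - 138874/25896 = -1579/477915 - 138874*1/25896 = -1579/477915 - 69437/12948 = -3689492083/687560380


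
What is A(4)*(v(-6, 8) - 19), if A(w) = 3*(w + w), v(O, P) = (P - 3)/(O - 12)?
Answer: -1388/3 ≈ -462.67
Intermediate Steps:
v(O, P) = (-3 + P)/(-12 + O)
A(w) = 6*w (A(w) = 3*(2*w) = 6*w)
A(4)*(v(-6, 8) - 19) = (6*4)*((-3 + 8)/(-12 - 6) - 19) = 24*(5/(-18) - 19) = 24*(-1/18*5 - 19) = 24*(-5/18 - 19) = 24*(-347/18) = -1388/3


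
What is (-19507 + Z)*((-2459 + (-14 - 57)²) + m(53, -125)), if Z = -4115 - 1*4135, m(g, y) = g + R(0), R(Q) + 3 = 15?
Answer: -73472779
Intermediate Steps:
R(Q) = 12 (R(Q) = -3 + 15 = 12)
m(g, y) = 12 + g (m(g, y) = g + 12 = 12 + g)
Z = -8250 (Z = -4115 - 4135 = -8250)
(-19507 + Z)*((-2459 + (-14 - 57)²) + m(53, -125)) = (-19507 - 8250)*((-2459 + (-14 - 57)²) + (12 + 53)) = -27757*((-2459 + (-71)²) + 65) = -27757*((-2459 + 5041) + 65) = -27757*(2582 + 65) = -27757*2647 = -73472779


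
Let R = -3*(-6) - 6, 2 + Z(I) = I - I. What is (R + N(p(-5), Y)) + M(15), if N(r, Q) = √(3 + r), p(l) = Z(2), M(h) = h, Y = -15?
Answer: 28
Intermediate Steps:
Z(I) = -2 (Z(I) = -2 + (I - I) = -2 + 0 = -2)
p(l) = -2
R = 12 (R = 18 - 6 = 12)
(R + N(p(-5), Y)) + M(15) = (12 + √(3 - 2)) + 15 = (12 + √1) + 15 = (12 + 1) + 15 = 13 + 15 = 28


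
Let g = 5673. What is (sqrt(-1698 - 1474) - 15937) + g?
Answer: -10264 + 2*I*sqrt(793) ≈ -10264.0 + 56.32*I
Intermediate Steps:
(sqrt(-1698 - 1474) - 15937) + g = (sqrt(-1698 - 1474) - 15937) + 5673 = (sqrt(-3172) - 15937) + 5673 = (2*I*sqrt(793) - 15937) + 5673 = (-15937 + 2*I*sqrt(793)) + 5673 = -10264 + 2*I*sqrt(793)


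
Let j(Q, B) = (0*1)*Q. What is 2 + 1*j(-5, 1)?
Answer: 2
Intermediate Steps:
j(Q, B) = 0 (j(Q, B) = 0*Q = 0)
2 + 1*j(-5, 1) = 2 + 1*0 = 2 + 0 = 2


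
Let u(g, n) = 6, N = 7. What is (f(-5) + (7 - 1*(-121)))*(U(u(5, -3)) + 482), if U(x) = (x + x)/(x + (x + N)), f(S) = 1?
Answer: 1182930/19 ≈ 62260.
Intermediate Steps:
U(x) = 2*x/(7 + 2*x) (U(x) = (x + x)/(x + (x + 7)) = (2*x)/(x + (7 + x)) = (2*x)/(7 + 2*x) = 2*x/(7 + 2*x))
(f(-5) + (7 - 1*(-121)))*(U(u(5, -3)) + 482) = (1 + (7 - 1*(-121)))*(2*6/(7 + 2*6) + 482) = (1 + (7 + 121))*(2*6/(7 + 12) + 482) = (1 + 128)*(2*6/19 + 482) = 129*(2*6*(1/19) + 482) = 129*(12/19 + 482) = 129*(9170/19) = 1182930/19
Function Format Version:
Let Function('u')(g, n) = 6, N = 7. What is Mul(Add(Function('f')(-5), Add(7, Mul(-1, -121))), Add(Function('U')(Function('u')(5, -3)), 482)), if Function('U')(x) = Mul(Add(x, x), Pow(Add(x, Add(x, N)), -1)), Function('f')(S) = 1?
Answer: Rational(1182930, 19) ≈ 62260.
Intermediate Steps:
Function('U')(x) = Mul(2, x, Pow(Add(7, Mul(2, x)), -1)) (Function('U')(x) = Mul(Add(x, x), Pow(Add(x, Add(x, 7)), -1)) = Mul(Mul(2, x), Pow(Add(x, Add(7, x)), -1)) = Mul(Mul(2, x), Pow(Add(7, Mul(2, x)), -1)) = Mul(2, x, Pow(Add(7, Mul(2, x)), -1)))
Mul(Add(Function('f')(-5), Add(7, Mul(-1, -121))), Add(Function('U')(Function('u')(5, -3)), 482)) = Mul(Add(1, Add(7, Mul(-1, -121))), Add(Mul(2, 6, Pow(Add(7, Mul(2, 6)), -1)), 482)) = Mul(Add(1, Add(7, 121)), Add(Mul(2, 6, Pow(Add(7, 12), -1)), 482)) = Mul(Add(1, 128), Add(Mul(2, 6, Pow(19, -1)), 482)) = Mul(129, Add(Mul(2, 6, Rational(1, 19)), 482)) = Mul(129, Add(Rational(12, 19), 482)) = Mul(129, Rational(9170, 19)) = Rational(1182930, 19)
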